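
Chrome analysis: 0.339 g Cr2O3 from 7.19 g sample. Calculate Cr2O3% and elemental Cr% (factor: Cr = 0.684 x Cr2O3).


Cr2O3% = 0.339 / 7.19 x 100 = 4.71%
Cr% = 4.71 x 0.684 = 3.22%


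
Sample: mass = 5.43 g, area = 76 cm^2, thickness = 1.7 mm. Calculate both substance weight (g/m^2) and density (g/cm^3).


SW = 5.43 / 76 x 10000 = 714.5 g/m^2
Volume = 76 x 1.7 / 10 = 12.92 cm^3
Density = 5.43 / 12.92 = 0.420 g/cm^3


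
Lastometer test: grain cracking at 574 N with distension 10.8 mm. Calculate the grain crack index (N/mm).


Grain crack index = force / distension
Index = 574 / 10.8 = 53.1 N/mm


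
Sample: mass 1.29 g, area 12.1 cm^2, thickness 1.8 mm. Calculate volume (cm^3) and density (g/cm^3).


Volume = 2.178 cm^3
Density = 0.592 g/cm^3

Thickness in cm = 1.8 / 10 = 0.18 cm
Volume = 12.1 x 0.18 = 2.178 cm^3
Density = 1.29 / 2.178 = 0.592 g/cm^3


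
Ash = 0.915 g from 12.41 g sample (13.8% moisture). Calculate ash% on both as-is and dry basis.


As-is ash% = 0.915 / 12.41 x 100 = 7.37%
Dry mass = 12.41 x (100 - 13.8) / 100 = 10.69742 g
Dry-basis ash% = 0.915 / 10.69742 x 100 = 8.55%


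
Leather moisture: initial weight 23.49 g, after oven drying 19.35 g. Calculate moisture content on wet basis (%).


Moisture = 23.49 - 19.35 = 4.14 g
MC = 4.14 / 23.49 x 100 = 17.6%


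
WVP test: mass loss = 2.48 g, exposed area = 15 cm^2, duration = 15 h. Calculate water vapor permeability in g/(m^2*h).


WVP = mass_loss / (area x time) x 10000
WVP = 2.48 / (15 x 15) x 10000
WVP = 2.48 / 225 x 10000 = 110.22 g/(m^2*h)


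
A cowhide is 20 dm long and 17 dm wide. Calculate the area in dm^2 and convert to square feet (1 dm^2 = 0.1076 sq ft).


340 dm^2
36.58 sq ft


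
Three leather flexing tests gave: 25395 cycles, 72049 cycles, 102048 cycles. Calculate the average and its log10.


Average = (25395 + 72049 + 102048) / 3 = 66497 cycles
log10(66497) = 4.82


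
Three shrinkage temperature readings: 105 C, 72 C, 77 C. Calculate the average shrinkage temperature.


Average = (105 + 72 + 77) / 3
Average = 254 / 3 = 84.7 C


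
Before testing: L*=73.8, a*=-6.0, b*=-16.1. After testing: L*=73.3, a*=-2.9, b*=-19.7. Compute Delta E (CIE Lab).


Delta E = 4.78


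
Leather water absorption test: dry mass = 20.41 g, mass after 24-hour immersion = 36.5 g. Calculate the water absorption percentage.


Water absorbed = 36.5 - 20.41 = 16.09 g
WA% = 16.09 / 20.41 x 100 = 78.8%


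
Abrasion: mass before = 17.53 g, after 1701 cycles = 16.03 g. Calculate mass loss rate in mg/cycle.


Mass loss = 17.53 - 16.03 = 1.500 g
Rate = 1.500 / 1701 x 1000 = 0.882 mg/cycle


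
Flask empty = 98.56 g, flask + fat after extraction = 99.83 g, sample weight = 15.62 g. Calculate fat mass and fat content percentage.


Fat mass = 1.27 g
Fat content = 8.1%

Fat mass = 99.83 - 98.56 = 1.27 g
Fat% = 1.27 / 15.62 x 100 = 8.1%


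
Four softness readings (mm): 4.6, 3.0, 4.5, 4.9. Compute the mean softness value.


Sum = 4.6 + 3.0 + 4.5 + 4.9
Mean = 17.0 / 4 = 4.25 mm


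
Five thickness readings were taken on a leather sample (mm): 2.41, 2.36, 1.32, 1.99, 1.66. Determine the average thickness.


Sum = 2.41 + 2.36 + 1.32 + 1.99 + 1.66 = 9.74
Average = 9.74 / 5 = 1.95 mm


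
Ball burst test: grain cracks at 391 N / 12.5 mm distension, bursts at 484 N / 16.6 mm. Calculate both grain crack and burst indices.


Crack index = 31.3 N/mm
Burst index = 29.2 N/mm

Crack index = 391 / 12.5 = 31.3 N/mm
Burst index = 484 / 16.6 = 29.2 N/mm


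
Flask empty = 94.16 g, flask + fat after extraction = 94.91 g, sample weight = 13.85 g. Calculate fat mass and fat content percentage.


Fat mass = 0.75 g
Fat content = 5.4%


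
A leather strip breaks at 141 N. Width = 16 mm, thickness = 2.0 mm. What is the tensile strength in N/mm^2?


Cross-sectional area = 16 x 2.0 = 32.0 mm^2
Tensile strength = 141 / 32.0 = 4.41 N/mm^2


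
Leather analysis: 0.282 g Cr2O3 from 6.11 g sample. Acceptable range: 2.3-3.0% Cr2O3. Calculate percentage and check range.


Cr2O3 = 4.62%
Within range: No


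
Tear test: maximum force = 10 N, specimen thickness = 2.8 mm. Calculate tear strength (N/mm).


Tear strength = force / thickness
Tear = 10 / 2.8 = 3.6 N/mm


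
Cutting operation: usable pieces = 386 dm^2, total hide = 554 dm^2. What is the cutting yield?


69.7%

Yield = usable / total x 100
Yield = 386 / 554 x 100 = 69.7%


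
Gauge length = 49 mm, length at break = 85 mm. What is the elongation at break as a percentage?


73.5%

Extension = 85 - 49 = 36 mm
Elongation = 36 / 49 x 100 = 73.5%


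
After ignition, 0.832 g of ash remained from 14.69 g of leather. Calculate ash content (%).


5.66%

Ash% = 0.832 / 14.69 x 100
Ash% = 5.66%


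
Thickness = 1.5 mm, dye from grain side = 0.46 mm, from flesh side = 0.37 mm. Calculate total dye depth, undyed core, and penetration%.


Total dyed = 0.83 mm
Undyed core = 0.67 mm
Penetration = 55.3%

Total dyed = 0.46 + 0.37 = 0.83 mm
Undyed core = 1.5 - 0.83 = 0.67 mm
Penetration = 0.83 / 1.5 x 100 = 55.3%


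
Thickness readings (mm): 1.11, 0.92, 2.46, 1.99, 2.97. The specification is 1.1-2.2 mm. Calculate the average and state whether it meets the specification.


Average = 1.89 mm
Within specification: Yes


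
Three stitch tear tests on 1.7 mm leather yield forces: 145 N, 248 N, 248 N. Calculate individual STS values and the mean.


STS1 = 145 / 1.7 = 85.3 N/mm
STS2 = 248 / 1.7 = 145.9 N/mm
STS3 = 248 / 1.7 = 145.9 N/mm
Mean = (85.3 + 145.9 + 145.9) / 3 = 125.7 N/mm


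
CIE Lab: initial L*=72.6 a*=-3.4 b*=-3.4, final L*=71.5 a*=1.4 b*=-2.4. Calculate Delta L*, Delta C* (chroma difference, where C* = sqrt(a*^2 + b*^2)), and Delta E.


Delta L* = -1.1
Delta C* = -2.03
Delta E = 5.02


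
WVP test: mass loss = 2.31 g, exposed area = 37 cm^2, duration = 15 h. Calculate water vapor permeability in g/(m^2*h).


WVP = mass_loss / (area x time) x 10000
WVP = 2.31 / (37 x 15) x 10000
WVP = 2.31 / 555 x 10000 = 41.62 g/(m^2*h)


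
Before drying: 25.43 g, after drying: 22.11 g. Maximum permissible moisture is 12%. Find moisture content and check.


MC = (25.43 - 22.11) / 25.43 x 100 = 13.1%
Maximum: 12%
Acceptable: No


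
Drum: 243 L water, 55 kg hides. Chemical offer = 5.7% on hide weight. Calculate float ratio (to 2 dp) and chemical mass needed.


Float ratio = 243 / 55 = 4.42
Chemical = 55 x 5.7 / 100 = 3.135 kg


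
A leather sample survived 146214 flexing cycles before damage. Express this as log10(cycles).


log10(146214) = 5.16


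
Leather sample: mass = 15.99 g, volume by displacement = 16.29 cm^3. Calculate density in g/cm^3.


0.982 g/cm^3


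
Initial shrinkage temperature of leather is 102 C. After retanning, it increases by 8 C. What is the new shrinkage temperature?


New Ts = 102 + 8 = 110 C


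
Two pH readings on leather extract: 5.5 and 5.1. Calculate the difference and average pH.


Difference = |5.5 - 5.1| = 0.4
Average = (5.5 + 5.1) / 2 = 5.30


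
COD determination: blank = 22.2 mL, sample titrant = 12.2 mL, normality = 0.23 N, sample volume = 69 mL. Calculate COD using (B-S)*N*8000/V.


266.7 mg/L

COD = (22.2 - 12.2) x 0.23 x 8000 / 69
COD = 10.0 x 0.23 x 8000 / 69
COD = 266.7 mg/L


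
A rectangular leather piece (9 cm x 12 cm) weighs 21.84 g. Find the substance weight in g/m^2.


Area = 9 x 12 = 108 cm^2
SW = 21.84 / 108 x 10000 = 2022.2 g/m^2


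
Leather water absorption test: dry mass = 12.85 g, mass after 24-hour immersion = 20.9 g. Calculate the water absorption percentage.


62.6%


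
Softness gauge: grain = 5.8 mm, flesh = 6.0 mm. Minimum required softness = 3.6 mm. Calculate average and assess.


Average softness = 5.90 mm
Meets requirement: Yes

Average = (5.8 + 6.0) / 2 = 5.90 mm
Minimum = 3.6 mm
Meets requirement: Yes


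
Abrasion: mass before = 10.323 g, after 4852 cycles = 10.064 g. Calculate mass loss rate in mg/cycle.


0.053 mg/cycle


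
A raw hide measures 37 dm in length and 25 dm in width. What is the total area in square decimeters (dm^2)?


Area = length x width
Area = 37 x 25 = 925 dm^2


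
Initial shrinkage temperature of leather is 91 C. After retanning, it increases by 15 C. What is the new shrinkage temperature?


106 C

New Ts = 91 + 15 = 106 C


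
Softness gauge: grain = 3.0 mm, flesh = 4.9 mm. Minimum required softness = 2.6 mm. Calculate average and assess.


Average softness = 3.95 mm
Meets requirement: Yes


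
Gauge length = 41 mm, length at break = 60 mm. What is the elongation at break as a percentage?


46.3%

Extension = 60 - 41 = 19 mm
Elongation = 19 / 41 x 100 = 46.3%


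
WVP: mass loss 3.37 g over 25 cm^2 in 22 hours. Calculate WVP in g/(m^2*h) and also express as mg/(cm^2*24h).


WVP = 61.27 g/(m^2*h)
Daily rate = 147.05 mg/(cm^2*24h)

WVP = 3.37 / (25 x 22) x 10000 = 61.27 g/(m^2*h)
Mass loss in mg = 3.37 x 1000 = 3370 mg
Per cm^2 per 24h in mg: 3370 x 24 / (25 x 22) = 80880 / 550 = 147.05 mg/(cm^2*24h)


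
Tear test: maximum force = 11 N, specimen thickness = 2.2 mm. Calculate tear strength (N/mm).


5.0 N/mm

Tear strength = force / thickness
Tear = 11 / 2.2 = 5.0 N/mm


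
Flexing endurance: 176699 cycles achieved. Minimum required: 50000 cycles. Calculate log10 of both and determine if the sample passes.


log10(176699) = 5.25
log10(50000) = 4.70
Passes: Yes


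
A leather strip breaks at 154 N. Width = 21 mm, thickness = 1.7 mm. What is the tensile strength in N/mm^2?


4.31 N/mm^2


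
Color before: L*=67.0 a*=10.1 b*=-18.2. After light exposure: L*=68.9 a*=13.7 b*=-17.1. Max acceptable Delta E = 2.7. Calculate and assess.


Delta E = 4.22
Passes: No

dL = 1.9, da = 3.6, db = 1.1
dE = sqrt((1.9)^2 + (3.6)^2 + (1.1)^2) = 4.22
Max = 2.7
Passes: No


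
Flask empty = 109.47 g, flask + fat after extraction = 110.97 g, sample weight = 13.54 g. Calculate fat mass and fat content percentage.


Fat mass = 1.50 g
Fat content = 11.1%


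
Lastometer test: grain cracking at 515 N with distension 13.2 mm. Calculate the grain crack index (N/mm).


39.0 N/mm


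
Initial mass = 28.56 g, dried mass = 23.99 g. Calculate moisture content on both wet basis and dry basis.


Wet basis = 16.0%
Dry basis = 19.0%

Moisture lost = 28.56 - 23.99 = 4.57 g
Wet basis MC = 4.57 / 28.56 x 100 = 16.0%
Dry basis MC = 4.57 / 23.99 x 100 = 19.0%


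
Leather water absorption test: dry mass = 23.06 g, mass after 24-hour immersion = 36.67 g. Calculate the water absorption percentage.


59.0%

Water absorbed = 36.67 - 23.06 = 13.61 g
WA% = 13.61 / 23.06 x 100 = 59.0%


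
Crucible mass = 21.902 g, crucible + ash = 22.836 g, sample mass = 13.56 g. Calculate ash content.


Ash mass = 22.836 - 21.902 = 0.934 g
Ash% = 0.934 / 13.56 x 100 = 6.89%


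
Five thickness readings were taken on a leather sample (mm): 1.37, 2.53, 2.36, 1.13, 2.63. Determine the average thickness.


Sum = 1.37 + 2.53 + 2.36 + 1.13 + 2.63 = 10.02
Average = 10.02 / 5 = 2.00 mm


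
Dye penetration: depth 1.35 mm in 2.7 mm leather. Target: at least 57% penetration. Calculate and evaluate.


Penetration = 1.35 / 2.7 x 100 = 50.0%
Target: 57%
Meets target: No


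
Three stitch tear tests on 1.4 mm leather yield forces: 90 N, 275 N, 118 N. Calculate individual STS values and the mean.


STS1 = 90 / 1.4 = 64.3 N/mm
STS2 = 275 / 1.4 = 196.4 N/mm
STS3 = 118 / 1.4 = 84.3 N/mm
Mean = (64.3 + 196.4 + 84.3) / 3 = 115.0 N/mm


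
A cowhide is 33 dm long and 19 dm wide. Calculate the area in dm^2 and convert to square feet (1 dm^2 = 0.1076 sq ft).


627 dm^2
67.47 sq ft

Area = 33 x 19 = 627 dm^2
Conversion: 627 x 0.1076 = 67.47 sq ft


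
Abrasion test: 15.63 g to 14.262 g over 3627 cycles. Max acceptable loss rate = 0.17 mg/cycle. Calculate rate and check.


Loss = 15.63 - 14.262 = 1.368 g
Rate = 1.368 g / 3627 cycles x 1000 = 0.377 mg/cycle
Max = 0.17 mg/cycle
Passes: No


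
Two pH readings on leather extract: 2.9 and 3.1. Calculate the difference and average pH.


Difference = 0.2
Average pH = 3.00

Difference = |2.9 - 3.1| = 0.2
Average = (2.9 + 3.1) / 2 = 3.00


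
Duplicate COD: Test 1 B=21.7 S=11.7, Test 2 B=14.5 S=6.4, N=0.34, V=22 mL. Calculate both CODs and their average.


COD1 = (21.7 - 11.7) x 0.34 x 8000 / 22 = 1236.4 mg/L
COD2 = (14.5 - 6.4) x 0.34 x 8000 / 22 = 1001.5 mg/L
Average = (1236.4 + 1001.5) / 2 = 1119.0 mg/L


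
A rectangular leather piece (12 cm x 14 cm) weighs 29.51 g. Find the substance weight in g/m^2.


1756.5 g/m^2

Area = 12 x 14 = 168 cm^2
SW = 29.51 / 168 x 10000 = 1756.5 g/m^2


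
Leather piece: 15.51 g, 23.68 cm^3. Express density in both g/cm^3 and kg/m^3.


Density = 15.51 / 23.68 = 0.655 g/cm^3
Convert: 0.655 x 1000 = 655 kg/m^3


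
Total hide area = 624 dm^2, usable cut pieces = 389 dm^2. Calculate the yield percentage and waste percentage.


Yield = 389 / 624 x 100 = 62.3%
Waste = 624 - 389 = 235 dm^2
Waste% = 100 - 62.3 = 37.7%


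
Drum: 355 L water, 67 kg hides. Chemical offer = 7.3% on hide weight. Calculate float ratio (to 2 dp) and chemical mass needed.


Float ratio = 355 / 67 = 5.30
Chemical = 67 x 7.3 / 100 = 4.891 kg


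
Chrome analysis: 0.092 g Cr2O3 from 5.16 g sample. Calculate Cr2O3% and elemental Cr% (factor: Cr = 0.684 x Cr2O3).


Cr2O3 = 1.78%
Cr = 1.22%


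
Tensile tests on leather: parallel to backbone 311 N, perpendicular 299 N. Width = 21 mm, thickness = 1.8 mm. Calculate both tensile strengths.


Parallel = 8.23 N/mm^2
Perpendicular = 7.91 N/mm^2

Area = 21 x 1.8 = 37.8 mm^2
TS (parallel) = 311 / 37.8 = 8.23 N/mm^2
TS (perpendicular) = 299 / 37.8 = 7.91 N/mm^2


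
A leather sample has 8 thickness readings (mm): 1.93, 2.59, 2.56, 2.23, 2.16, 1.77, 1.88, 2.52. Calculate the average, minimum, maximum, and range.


Sum = 17.64
Average = 17.64 / 8 = 2.21 mm
Minimum = 1.77 mm
Maximum = 2.59 mm
Range = 2.59 - 1.77 = 0.82 mm


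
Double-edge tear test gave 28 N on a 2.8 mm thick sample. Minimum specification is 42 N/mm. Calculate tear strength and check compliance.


Tear strength = 10.0 N/mm
Compliant: No


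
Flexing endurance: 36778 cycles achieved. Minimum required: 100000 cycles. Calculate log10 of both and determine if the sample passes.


log10(36778) = 4.57
log10(100000) = 5.00
Passes: No


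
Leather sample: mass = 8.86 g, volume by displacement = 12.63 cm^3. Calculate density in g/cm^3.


Density = mass / volume
Density = 8.86 / 12.63 = 0.702 g/cm^3


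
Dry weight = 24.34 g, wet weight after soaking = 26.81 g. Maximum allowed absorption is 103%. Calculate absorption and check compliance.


WA = (26.81 - 24.34) / 24.34 x 100 = 10.1%
Maximum allowed: 103%
Compliant: Yes


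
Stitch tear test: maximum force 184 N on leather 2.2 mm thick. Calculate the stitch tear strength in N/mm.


83.6 N/mm


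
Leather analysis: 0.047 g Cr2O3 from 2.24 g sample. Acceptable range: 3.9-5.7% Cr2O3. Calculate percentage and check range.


Cr2O3% = 0.047 / 2.24 x 100 = 2.10%
Acceptable range: 3.9 to 5.7%
Within range: No


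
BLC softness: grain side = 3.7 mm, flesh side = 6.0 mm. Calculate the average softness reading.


Average = (3.7 + 6.0) / 2
Average = 4.85 mm


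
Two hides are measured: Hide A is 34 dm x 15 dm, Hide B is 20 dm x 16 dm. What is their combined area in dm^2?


830 dm^2

Hide A area = 34 x 15 = 510 dm^2
Hide B area = 20 x 16 = 320 dm^2
Total = 510 + 320 = 830 dm^2


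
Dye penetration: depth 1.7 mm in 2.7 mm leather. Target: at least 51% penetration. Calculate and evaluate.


Penetration = 63.0%
Meets target: Yes


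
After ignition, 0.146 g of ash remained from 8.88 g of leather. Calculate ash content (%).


1.64%


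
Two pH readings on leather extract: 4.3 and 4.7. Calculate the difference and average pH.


Difference = 0.4
Average pH = 4.50


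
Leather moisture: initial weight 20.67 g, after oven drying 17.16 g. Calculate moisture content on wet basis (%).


Moisture = 20.67 - 17.16 = 3.51 g
MC = 3.51 / 20.67 x 100 = 17.0%


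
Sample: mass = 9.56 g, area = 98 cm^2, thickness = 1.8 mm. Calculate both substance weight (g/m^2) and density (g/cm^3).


SW = 9.56 / 98 x 10000 = 975.5 g/m^2
Volume = 98 x 1.8 / 10 = 17.64 cm^3
Density = 9.56 / 17.64 = 0.542 g/cm^3


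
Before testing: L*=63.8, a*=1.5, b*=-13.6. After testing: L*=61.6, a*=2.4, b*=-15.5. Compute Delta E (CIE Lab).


dL = 61.6 - 63.8 = -2.2
da = 2.4 - 1.5 = 0.9
db = -15.5 - (-13.6) = -1.9
dE = sqrt((-2.2)^2 + (0.9)^2 + (-1.9)^2) = 3.04


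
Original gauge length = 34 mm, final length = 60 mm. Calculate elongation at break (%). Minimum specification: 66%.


Elongation = 76.5%
Meets spec: Yes

Extension = 60 - 34 = 26 mm
Elongation = 26 / 34 x 100 = 76.5%
Minimum required: 66%
Meets specification: Yes


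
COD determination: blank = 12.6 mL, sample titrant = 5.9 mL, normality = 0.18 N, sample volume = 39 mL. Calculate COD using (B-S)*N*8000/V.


COD = (12.6 - 5.9) x 0.18 x 8000 / 39
COD = 6.7 x 0.18 x 8000 / 39
COD = 247.4 mg/L


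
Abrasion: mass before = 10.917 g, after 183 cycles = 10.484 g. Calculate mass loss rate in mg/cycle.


Mass loss = 10.917 - 10.484 = 0.433 g
Rate = 0.433 / 183 x 1000 = 2.366 mg/cycle


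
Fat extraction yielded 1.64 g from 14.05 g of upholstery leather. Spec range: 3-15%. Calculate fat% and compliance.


Fat content = 11.7%
Compliant: Yes


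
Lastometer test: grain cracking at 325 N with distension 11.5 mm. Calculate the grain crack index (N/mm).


28.3 N/mm


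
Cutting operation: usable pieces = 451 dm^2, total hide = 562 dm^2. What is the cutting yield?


80.2%

Yield = usable / total x 100
Yield = 451 / 562 x 100 = 80.2%


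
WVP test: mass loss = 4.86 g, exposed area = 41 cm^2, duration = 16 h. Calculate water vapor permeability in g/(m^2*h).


WVP = mass_loss / (area x time) x 10000
WVP = 4.86 / (41 x 16) x 10000
WVP = 4.86 / 656 x 10000 = 74.09 g/(m^2*h)


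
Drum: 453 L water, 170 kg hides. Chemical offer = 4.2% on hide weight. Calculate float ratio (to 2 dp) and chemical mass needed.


Float ratio = 453 / 170 = 2.66
Chemical = 170 x 4.2 / 100 = 7.14 kg


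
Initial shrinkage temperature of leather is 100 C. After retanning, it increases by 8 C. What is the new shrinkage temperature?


New Ts = 100 + 8 = 108 C


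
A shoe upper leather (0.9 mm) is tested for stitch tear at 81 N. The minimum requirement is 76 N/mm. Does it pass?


STS = 81 / 0.9 = 90.0 N/mm
Minimum required: 76 N/mm
Passes: Yes


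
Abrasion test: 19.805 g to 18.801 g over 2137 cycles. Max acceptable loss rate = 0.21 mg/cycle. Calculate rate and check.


Rate = 0.470 mg/cycle
Passes: No


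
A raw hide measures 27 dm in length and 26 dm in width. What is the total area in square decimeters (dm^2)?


Area = length x width
Area = 27 x 26 = 702 dm^2


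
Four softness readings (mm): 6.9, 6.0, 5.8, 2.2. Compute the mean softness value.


5.23 mm


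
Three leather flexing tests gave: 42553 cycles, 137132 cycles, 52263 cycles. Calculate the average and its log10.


Average = 77316 cycles
log10 = 4.89

Average = (42553 + 137132 + 52263) / 3 = 77316 cycles
log10(77316) = 4.89


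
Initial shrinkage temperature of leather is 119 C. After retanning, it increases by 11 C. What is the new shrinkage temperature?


New Ts = 119 + 11 = 130 C


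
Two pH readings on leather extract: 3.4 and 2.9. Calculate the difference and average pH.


Difference = |3.4 - 2.9| = 0.5
Average = (3.4 + 2.9) / 2 = 3.15


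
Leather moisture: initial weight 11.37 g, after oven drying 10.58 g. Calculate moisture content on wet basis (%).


6.9%

Moisture = 11.37 - 10.58 = 0.79 g
MC = 0.79 / 11.37 x 100 = 6.9%


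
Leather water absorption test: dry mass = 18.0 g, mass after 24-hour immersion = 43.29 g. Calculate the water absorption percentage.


Water absorbed = 43.29 - 18.0 = 25.29 g
WA% = 25.29 / 18.0 x 100 = 140.5%


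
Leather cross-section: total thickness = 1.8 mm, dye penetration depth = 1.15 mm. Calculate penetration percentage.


63.9%

Penetration% = 1.15 / 1.8 x 100
Penetration = 63.9%


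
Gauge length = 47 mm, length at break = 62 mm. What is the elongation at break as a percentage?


Extension = 62 - 47 = 15 mm
Elongation = 15 / 47 x 100 = 31.9%


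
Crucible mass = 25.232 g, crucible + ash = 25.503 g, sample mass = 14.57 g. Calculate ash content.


Ash mass = 0.271 g
Ash content = 1.86%


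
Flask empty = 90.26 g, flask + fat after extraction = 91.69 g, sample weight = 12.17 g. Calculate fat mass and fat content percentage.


Fat mass = 1.43 g
Fat content = 11.8%


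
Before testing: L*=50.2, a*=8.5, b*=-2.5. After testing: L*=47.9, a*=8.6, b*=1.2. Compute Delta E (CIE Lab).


dL = 47.9 - 50.2 = -2.3
da = 8.6 - 8.5 = 0.1
db = 1.2 - (-2.5) = 3.7
dE = sqrt((-2.3)^2 + (0.1)^2 + (3.7)^2) = 4.36


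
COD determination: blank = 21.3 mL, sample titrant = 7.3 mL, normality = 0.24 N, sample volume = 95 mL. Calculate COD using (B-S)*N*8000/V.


COD = (21.3 - 7.3) x 0.24 x 8000 / 95
COD = 14.0 x 0.24 x 8000 / 95
COD = 282.9 mg/L


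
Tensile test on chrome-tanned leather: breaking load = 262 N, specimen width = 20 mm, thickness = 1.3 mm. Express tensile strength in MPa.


Cross-section = 20 x 1.3 = 26.0 mm^2
TS = 262 / 26.0 = 10.08 MPa
(1 N/mm^2 = 1 MPa)


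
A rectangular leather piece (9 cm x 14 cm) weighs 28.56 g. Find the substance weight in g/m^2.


Area = 9 x 14 = 126 cm^2
SW = 28.56 / 126 x 10000 = 2266.7 g/m^2


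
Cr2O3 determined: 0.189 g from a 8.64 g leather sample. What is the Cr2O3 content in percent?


Cr2O3% = 0.189 / 8.64 x 100
Cr2O3% = 2.19%


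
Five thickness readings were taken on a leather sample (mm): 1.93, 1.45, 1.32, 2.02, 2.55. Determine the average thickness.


Sum = 1.93 + 1.45 + 1.32 + 2.02 + 2.55 = 9.27
Average = 9.27 / 5 = 1.85 mm


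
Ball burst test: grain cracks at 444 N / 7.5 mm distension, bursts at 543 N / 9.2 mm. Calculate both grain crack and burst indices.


Crack index = 59.2 N/mm
Burst index = 59.0 N/mm

Crack index = 444 / 7.5 = 59.2 N/mm
Burst index = 543 / 9.2 = 59.0 N/mm


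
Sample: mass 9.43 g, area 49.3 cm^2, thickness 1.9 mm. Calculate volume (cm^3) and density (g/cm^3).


Volume = 9.367 cm^3
Density = 1.007 g/cm^3


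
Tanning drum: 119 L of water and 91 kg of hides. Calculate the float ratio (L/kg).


1.3

Float ratio = water / hide weight
Ratio = 119 / 91 = 1.3


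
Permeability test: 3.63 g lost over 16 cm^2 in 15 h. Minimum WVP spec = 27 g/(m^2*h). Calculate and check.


WVP = 3.63 / (16 x 15) x 10000 = 151.25 g/(m^2*h)
Minimum: 27 g/(m^2*h)
Meets spec: Yes


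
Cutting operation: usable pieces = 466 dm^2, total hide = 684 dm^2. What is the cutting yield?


68.1%


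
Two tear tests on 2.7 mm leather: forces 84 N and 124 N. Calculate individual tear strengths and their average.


Tear 1 = 31.1 N/mm
Tear 2 = 45.9 N/mm
Average = 38.5 N/mm


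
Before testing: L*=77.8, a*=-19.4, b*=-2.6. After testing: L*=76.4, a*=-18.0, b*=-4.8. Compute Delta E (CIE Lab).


Delta E = 2.96

dL = 76.4 - 77.8 = -1.4
da = -18.0 - (-19.4) = 1.4
db = -4.8 - (-2.6) = -2.2
dE = sqrt((-1.4)^2 + (1.4)^2 + (-2.2)^2) = 2.96


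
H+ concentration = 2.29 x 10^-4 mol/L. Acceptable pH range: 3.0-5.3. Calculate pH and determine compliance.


pH = 3.64
Compliant: Yes

pH = -log10(2.29 x 10^-4) = 3.64
Range: 3.0 to 5.3
Compliant: Yes


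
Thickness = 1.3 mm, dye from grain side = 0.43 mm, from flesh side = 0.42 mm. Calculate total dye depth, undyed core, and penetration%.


Total dyed = 0.85 mm
Undyed core = 0.45 mm
Penetration = 65.4%

Total dyed = 0.43 + 0.42 = 0.85 mm
Undyed core = 1.3 - 0.85 = 0.45 mm
Penetration = 0.85 / 1.3 x 100 = 65.4%


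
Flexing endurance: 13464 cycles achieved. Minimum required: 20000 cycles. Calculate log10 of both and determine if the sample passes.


log10(13464) = 4.13
log10(20000) = 4.30
Passes: No


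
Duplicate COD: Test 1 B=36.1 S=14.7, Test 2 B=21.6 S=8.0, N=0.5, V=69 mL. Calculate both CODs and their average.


COD1 = 1240.6 mg/L
COD2 = 788.4 mg/L
Average = 1014.5 mg/L

COD1 = (36.1 - 14.7) x 0.5 x 8000 / 69 = 1240.6 mg/L
COD2 = (21.6 - 8.0) x 0.5 x 8000 / 69 = 788.4 mg/L
Average = (1240.6 + 788.4) / 2 = 1014.5 mg/L


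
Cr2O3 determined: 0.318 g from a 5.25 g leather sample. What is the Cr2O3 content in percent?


6.06%


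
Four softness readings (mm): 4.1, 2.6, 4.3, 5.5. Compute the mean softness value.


Sum = 4.1 + 2.6 + 4.3 + 5.5
Mean = 16.5 / 4 = 4.13 mm


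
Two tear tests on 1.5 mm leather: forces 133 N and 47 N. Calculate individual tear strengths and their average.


Tear 1 = 133 / 1.5 = 88.7 N/mm
Tear 2 = 47 / 1.5 = 31.3 N/mm
Average = (88.7 + 31.3) / 2 = 60.0 N/mm


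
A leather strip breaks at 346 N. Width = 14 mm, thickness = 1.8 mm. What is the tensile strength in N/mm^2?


13.73 N/mm^2

Cross-sectional area = 14 x 1.8 = 25.2 mm^2
Tensile strength = 346 / 25.2 = 13.73 N/mm^2


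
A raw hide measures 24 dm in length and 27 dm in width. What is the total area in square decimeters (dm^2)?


648 dm^2


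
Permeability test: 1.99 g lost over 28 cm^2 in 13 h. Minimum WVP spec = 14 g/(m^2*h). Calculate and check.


WVP = 54.67 g/(m^2*h)
Meets specification: Yes


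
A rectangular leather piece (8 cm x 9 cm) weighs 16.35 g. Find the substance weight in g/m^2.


Area = 8 x 9 = 72 cm^2
SW = 16.35 / 72 x 10000 = 2270.8 g/m^2


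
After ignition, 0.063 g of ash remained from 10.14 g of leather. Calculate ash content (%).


0.62%

Ash% = 0.063 / 10.14 x 100
Ash% = 0.62%


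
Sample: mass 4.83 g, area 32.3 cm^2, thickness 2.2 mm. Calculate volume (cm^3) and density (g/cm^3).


Thickness in cm = 2.2 / 10 = 0.22 cm
Volume = 32.3 x 0.22 = 7.106 cm^3
Density = 4.83 / 7.106 = 0.680 g/cm^3


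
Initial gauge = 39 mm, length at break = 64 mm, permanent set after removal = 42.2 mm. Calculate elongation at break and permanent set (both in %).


Elongation at break = (64 - 39) / 39 x 100 = 64.1%
Permanent set = (42.2 - 39) / 39 x 100 = 8.2%


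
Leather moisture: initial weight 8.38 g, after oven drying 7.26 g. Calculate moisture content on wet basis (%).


Moisture = 8.38 - 7.26 = 1.12 g
MC = 1.12 / 8.38 x 100 = 13.4%


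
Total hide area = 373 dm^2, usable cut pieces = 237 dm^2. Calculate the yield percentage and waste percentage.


Yield = 63.5%
Waste = 36.5%


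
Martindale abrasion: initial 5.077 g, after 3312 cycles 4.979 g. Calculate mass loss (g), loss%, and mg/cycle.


Mass loss = 0.098 g
Loss = 1.93%
Rate = 0.030 mg/cycle

Loss = 5.077 - 4.979 = 0.098 g
Loss% = 0.098 / 5.077 x 100 = 1.93%
Rate = 0.098 / 3312 x 1000 = 0.030 mg/cycle


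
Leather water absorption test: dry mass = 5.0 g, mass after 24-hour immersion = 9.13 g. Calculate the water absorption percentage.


82.6%

Water absorbed = 9.13 - 5.0 = 4.13 g
WA% = 4.13 / 5.0 x 100 = 82.6%


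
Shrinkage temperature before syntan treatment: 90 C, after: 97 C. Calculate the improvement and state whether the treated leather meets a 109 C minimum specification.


Improvement = 7 C
Meets 109 C spec: No


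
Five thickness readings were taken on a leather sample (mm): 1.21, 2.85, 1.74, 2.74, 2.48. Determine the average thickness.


2.20 mm

Sum = 1.21 + 2.85 + 1.74 + 2.74 + 2.48 = 11.02
Average = 11.02 / 5 = 2.20 mm


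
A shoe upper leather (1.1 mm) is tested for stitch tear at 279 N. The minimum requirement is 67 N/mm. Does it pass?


STS = 253.6 N/mm
Passes: Yes

STS = 279 / 1.1 = 253.6 N/mm
Minimum required: 67 N/mm
Passes: Yes


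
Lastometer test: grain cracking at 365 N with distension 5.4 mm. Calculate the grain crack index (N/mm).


67.6 N/mm

Grain crack index = force / distension
Index = 365 / 5.4 = 67.6 N/mm


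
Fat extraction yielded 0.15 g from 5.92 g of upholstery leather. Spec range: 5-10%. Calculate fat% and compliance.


Fat% = 0.15 / 5.92 x 100 = 2.5%
Spec range: 5-10%
Compliant: No


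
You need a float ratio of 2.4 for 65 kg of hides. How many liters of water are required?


156.0 L

Water = hide weight x target ratio
Water = 65 x 2.4 = 156.0 L


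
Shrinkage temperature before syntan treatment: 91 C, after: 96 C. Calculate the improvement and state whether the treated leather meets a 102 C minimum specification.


Improvement = 96 - 91 = 5 C
Spec check: 96 C >= 102 C? No


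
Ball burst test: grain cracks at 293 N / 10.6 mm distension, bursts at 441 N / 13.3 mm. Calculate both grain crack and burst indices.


Crack index = 293 / 10.6 = 27.6 N/mm
Burst index = 441 / 13.3 = 33.2 N/mm


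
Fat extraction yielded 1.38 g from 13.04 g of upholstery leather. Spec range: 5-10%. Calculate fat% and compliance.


Fat% = 1.38 / 13.04 x 100 = 10.6%
Spec range: 5-10%
Compliant: No


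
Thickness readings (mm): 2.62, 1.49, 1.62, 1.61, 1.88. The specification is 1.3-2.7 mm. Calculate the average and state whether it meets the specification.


Average = 1.84 mm
Within specification: Yes

Sum = 9.22
Average = 9.22 / 5 = 1.84 mm
Specification range: 1.3 to 2.7 mm
Within spec: Yes


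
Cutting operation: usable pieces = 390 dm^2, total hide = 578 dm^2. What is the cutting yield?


67.5%

Yield = usable / total x 100
Yield = 390 / 578 x 100 = 67.5%


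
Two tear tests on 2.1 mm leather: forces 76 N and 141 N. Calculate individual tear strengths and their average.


Tear 1 = 76 / 2.1 = 36.2 N/mm
Tear 2 = 141 / 2.1 = 67.1 N/mm
Average = (36.2 + 67.1) / 2 = 51.7 N/mm


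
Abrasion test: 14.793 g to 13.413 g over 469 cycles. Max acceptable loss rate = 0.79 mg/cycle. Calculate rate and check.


Loss = 14.793 - 13.413 = 1.380 g
Rate = 1.380 g / 469 cycles x 1000 = 2.942 mg/cycle
Max = 0.79 mg/cycle
Passes: No


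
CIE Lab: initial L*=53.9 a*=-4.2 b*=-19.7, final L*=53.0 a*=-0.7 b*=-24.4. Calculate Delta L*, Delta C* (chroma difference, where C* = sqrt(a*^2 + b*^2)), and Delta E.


Delta L* = -0.9
Delta C* = 4.27
Delta E = 5.93

Delta L* = 53.0 - 53.9 = -0.9
C1* = sqrt((-4.2)^2 + (-19.7)^2) = 20.143
C2* = sqrt((-0.7)^2 + (-24.4)^2) = 24.410
Delta C* = 24.410 - 20.143 = 4.27
Delta E = sqrt((-0.9)^2 + (3.5)^2 + (-4.7)^2) = 5.93


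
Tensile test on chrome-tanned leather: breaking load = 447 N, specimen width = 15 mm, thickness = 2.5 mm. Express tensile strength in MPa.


Cross-section = 15 x 2.5 = 37.5 mm^2
TS = 447 / 37.5 = 11.92 MPa
(1 N/mm^2 = 1 MPa)


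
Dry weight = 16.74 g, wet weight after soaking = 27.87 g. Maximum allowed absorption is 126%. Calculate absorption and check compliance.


WA = (27.87 - 16.74) / 16.74 x 100 = 66.5%
Maximum allowed: 126%
Compliant: Yes


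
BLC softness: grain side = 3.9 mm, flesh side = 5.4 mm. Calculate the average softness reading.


4.65 mm

Average = (3.9 + 5.4) / 2
Average = 4.65 mm


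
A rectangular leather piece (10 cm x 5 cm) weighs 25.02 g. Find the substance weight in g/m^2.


Area = 10 x 5 = 50 cm^2
SW = 25.02 / 50 x 10000 = 5004.0 g/m^2


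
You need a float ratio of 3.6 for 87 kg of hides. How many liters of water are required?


Water = hide weight x target ratio
Water = 87 x 3.6 = 313.2 L


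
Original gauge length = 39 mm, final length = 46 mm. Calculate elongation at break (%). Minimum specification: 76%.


Elongation = 17.9%
Meets spec: No

Extension = 46 - 39 = 7 mm
Elongation = 7 / 39 x 100 = 17.9%
Minimum required: 76%
Meets specification: No


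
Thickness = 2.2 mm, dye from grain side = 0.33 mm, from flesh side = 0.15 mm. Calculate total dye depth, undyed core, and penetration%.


Total dyed = 0.48 mm
Undyed core = 1.72 mm
Penetration = 21.8%


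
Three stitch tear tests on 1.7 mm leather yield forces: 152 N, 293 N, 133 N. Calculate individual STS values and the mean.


STS1 = 152 / 1.7 = 89.4 N/mm
STS2 = 293 / 1.7 = 172.4 N/mm
STS3 = 133 / 1.7 = 78.2 N/mm
Mean = (89.4 + 172.4 + 78.2) / 3 = 113.3 N/mm


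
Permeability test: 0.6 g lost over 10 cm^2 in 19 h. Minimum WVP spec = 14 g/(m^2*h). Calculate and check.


WVP = 0.6 / (10 x 19) x 10000 = 31.58 g/(m^2*h)
Minimum: 14 g/(m^2*h)
Meets spec: Yes


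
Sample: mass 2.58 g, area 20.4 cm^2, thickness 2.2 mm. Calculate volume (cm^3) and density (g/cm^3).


Thickness in cm = 2.2 / 10 = 0.22 cm
Volume = 20.4 x 0.22 = 4.488 cm^3
Density = 2.58 / 4.488 = 0.575 g/cm^3


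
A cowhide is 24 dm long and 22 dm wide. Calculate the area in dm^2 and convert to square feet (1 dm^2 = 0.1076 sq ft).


Area = 24 x 22 = 528 dm^2
Conversion: 528 x 0.1076 = 56.81 sq ft


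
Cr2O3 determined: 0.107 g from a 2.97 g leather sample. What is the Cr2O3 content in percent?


3.60%


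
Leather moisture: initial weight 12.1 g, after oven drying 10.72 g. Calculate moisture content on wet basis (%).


Moisture = 12.1 - 10.72 = 1.38 g
MC = 1.38 / 12.1 x 100 = 11.4%


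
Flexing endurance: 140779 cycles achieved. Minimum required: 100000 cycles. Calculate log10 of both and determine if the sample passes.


Achieved: log10 = 5.15
Required: log10 = 5.00
Passes: Yes


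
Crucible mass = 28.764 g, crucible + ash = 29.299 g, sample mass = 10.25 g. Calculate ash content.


Ash mass = 0.535 g
Ash content = 5.22%


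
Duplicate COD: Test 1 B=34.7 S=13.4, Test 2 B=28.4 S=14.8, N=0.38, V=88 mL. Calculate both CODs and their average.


COD1 = 735.8 mg/L
COD2 = 469.8 mg/L
Average = 602.8 mg/L

COD1 = (34.7 - 13.4) x 0.38 x 8000 / 88 = 735.8 mg/L
COD2 = (28.4 - 14.8) x 0.38 x 8000 / 88 = 469.8 mg/L
Average = (735.8 + 469.8) / 2 = 602.8 mg/L


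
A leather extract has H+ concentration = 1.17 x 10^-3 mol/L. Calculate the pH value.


pH = -log10[H+]
pH = -log10(1.17 x 10^-3) = 2.93


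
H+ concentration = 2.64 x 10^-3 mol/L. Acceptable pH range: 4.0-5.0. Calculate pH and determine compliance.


pH = -log10(2.64 x 10^-3) = 2.58
Range: 4.0 to 5.0
Compliant: No


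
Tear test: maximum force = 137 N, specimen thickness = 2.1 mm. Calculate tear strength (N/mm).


Tear strength = force / thickness
Tear = 137 / 2.1 = 65.2 N/mm


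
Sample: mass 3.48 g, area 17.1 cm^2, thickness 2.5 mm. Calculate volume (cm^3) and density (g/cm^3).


Thickness in cm = 2.5 / 10 = 0.25 cm
Volume = 17.1 x 0.25 = 4.275 cm^3
Density = 3.48 / 4.275 = 0.814 g/cm^3


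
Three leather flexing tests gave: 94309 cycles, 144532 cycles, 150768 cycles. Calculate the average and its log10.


Average = 129870 cycles
log10 = 5.11

Average = (94309 + 144532 + 150768) / 3 = 129870 cycles
log10(129870) = 5.11


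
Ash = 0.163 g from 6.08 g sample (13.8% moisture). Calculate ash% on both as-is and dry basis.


As-is ash% = 0.163 / 6.08 x 100 = 2.68%
Dry mass = 6.08 x (100 - 13.8) / 100 = 5.24096 g
Dry-basis ash% = 0.163 / 5.24096 x 100 = 3.11%


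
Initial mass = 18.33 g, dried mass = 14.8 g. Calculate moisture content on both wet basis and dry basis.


Moisture lost = 18.33 - 14.8 = 3.53 g
Wet basis MC = 3.53 / 18.33 x 100 = 19.3%
Dry basis MC = 3.53 / 14.8 x 100 = 23.9%


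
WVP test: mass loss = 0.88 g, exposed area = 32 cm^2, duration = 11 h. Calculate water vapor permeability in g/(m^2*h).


WVP = mass_loss / (area x time) x 10000
WVP = 0.88 / (32 x 11) x 10000
WVP = 0.88 / 352 x 10000 = 25.00 g/(m^2*h)


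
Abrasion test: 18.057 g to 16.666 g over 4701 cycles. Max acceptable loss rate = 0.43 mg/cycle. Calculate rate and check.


Loss = 18.057 - 16.666 = 1.391 g
Rate = 1.391 g / 4701 cycles x 1000 = 0.296 mg/cycle
Max = 0.43 mg/cycle
Passes: Yes


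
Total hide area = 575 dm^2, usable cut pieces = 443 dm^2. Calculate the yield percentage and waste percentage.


Yield = 77.0%
Waste = 23.0%

Yield = 443 / 575 x 100 = 77.0%
Waste = 575 - 443 = 132 dm^2
Waste% = 100 - 77.0 = 23.0%


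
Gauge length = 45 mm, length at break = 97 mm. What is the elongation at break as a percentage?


Extension = 97 - 45 = 52 mm
Elongation = 52 / 45 x 100 = 115.6%


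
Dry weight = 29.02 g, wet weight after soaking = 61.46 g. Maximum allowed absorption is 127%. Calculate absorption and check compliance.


WA = (61.46 - 29.02) / 29.02 x 100 = 111.8%
Maximum allowed: 127%
Compliant: Yes


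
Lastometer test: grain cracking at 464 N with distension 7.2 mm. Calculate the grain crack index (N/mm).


64.4 N/mm

Grain crack index = force / distension
Index = 464 / 7.2 = 64.4 N/mm


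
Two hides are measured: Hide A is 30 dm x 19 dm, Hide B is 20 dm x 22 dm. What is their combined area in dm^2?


1010 dm^2


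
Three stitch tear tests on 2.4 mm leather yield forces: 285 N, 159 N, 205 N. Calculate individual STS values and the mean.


STS1 = 285 / 2.4 = 118.8 N/mm
STS2 = 159 / 2.4 = 66.3 N/mm
STS3 = 205 / 2.4 = 85.4 N/mm
Mean = (118.8 + 66.3 + 85.4) / 3 = 90.2 N/mm


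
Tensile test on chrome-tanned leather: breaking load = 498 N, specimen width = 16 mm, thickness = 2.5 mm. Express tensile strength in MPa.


Cross-section = 16 x 2.5 = 40.0 mm^2
TS = 498 / 40.0 = 12.45 MPa
(1 N/mm^2 = 1 MPa)


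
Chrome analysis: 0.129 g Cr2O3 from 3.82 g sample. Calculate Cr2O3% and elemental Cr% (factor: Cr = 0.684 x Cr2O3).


Cr2O3 = 3.38%
Cr = 2.31%

Cr2O3% = 0.129 / 3.82 x 100 = 3.38%
Cr% = 3.38 x 0.684 = 2.31%


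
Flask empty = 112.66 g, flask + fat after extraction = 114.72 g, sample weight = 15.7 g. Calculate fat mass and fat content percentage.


Fat mass = 2.06 g
Fat content = 13.1%

Fat mass = 114.72 - 112.66 = 2.06 g
Fat% = 2.06 / 15.7 x 100 = 13.1%


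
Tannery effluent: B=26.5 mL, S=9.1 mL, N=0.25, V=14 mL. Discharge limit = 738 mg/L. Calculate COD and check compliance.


COD = (26.5 - 9.1) x 0.25 x 8000 / 14 = 2485.7 mg/L
Limit: 738 mg/L
Compliant: No


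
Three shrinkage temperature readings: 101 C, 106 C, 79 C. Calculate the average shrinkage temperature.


95.3 C

Average = (101 + 106 + 79) / 3
Average = 286 / 3 = 95.3 C


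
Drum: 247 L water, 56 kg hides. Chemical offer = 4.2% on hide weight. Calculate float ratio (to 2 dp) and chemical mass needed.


Float ratio = 4.41
Chemical needed = 2.352 kg

Float ratio = 247 / 56 = 4.41
Chemical = 56 x 4.2 / 100 = 2.352 kg


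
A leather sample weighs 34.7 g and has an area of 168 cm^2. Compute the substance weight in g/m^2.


Substance weight = mass / area x 10000
SW = 34.7 / 168 x 10000
SW = 2065.5 g/m^2


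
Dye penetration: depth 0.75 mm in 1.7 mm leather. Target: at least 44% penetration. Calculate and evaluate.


Penetration = 44.1%
Meets target: Yes


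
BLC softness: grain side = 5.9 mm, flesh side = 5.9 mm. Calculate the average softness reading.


Average = (5.9 + 5.9) / 2
Average = 5.90 mm


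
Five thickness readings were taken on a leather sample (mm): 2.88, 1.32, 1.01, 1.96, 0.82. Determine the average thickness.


1.60 mm

Sum = 2.88 + 1.32 + 1.01 + 1.96 + 0.82 = 7.99
Average = 7.99 / 5 = 1.60 mm


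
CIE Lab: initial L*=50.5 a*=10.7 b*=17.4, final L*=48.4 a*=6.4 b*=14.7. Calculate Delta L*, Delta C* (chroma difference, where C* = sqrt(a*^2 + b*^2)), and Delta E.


Delta L* = 48.4 - 50.5 = -2.1
C1* = sqrt((10.7)^2 + (17.4)^2) = 20.427
C2* = sqrt((6.4)^2 + (14.7)^2) = 16.033
Delta C* = 16.033 - 20.427 = -4.39
Delta E = sqrt((-2.1)^2 + (-4.3)^2 + (-2.7)^2) = 5.49


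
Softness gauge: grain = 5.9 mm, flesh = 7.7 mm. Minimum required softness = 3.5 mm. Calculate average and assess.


Average softness = 6.80 mm
Meets requirement: Yes

Average = (5.9 + 7.7) / 2 = 6.80 mm
Minimum = 3.5 mm
Meets requirement: Yes


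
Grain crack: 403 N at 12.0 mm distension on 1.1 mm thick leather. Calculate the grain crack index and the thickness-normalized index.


Crack index = 403 / 12.0 = 33.6 N/mm
Normalized = 33.6 / 1.1 = 30.5 N/mm per mm
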